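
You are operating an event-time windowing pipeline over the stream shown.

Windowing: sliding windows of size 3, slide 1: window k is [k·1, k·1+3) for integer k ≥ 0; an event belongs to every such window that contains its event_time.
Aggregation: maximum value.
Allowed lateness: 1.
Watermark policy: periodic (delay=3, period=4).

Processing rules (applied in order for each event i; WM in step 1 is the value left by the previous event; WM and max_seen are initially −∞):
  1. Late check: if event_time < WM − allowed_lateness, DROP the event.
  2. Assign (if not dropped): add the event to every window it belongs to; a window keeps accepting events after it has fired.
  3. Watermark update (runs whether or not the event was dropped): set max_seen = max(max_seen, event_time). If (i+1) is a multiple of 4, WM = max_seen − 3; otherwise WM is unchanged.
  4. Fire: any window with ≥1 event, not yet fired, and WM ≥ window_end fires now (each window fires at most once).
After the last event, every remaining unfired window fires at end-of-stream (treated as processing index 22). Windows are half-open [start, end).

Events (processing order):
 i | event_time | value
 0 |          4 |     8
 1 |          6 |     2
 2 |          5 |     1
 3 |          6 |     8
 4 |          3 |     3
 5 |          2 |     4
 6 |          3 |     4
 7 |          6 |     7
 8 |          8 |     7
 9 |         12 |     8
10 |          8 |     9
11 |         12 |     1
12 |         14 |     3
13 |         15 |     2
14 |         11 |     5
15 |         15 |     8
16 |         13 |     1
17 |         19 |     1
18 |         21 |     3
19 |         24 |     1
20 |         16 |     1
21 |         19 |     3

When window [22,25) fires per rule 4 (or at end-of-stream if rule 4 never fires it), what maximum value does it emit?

1

i=0 t=4 v=8: → [4,7),[3,6),[2,5); WM=−∞
i=1 t=6 v=2: → [6,9),[5,8),[4,7); WM=−∞
i=2 t=5 v=1: → [5,8),[4,7),[3,6); WM=−∞
i=3 t=6 v=8: → [6,9),[5,8),[4,7); WM=3
i=4 t=3 v=3: → [3,6),[2,5),[1,4); WM=3
i=5 t=2 v=4: → [2,5),[1,4),[0,3); WM=3; [0,3) fires=4
i=6 t=3 v=4: → [3,6),[2,5),[1,4); WM=3
i=7 t=6 v=7: → [6,9),[5,8),[4,7); WM=3
i=8 t=8 v=7: → [8,11),[7,10),[6,9); WM=3
i=9 t=12 v=8: → [12,15),[11,14),[10,13); WM=3
i=10 t=8 v=9: → [8,11),[7,10),[6,9); WM=3
i=11 t=12 v=1: → [12,15),[11,14),[10,13); WM=9; [1,4) fires=4 [2,5) fires=8 [3,6) fires=8 [4,7) fires=8 [5,8) fires=8 [6,9) fires=9
i=12 t=14 v=3: → [14,17),[13,16),[12,15); WM=9
i=13 t=15 v=2: → [15,18),[14,17),[13,16); WM=9
i=14 t=11 v=5: → [11,14),[10,13),[9,12); WM=9
i=15 t=15 v=8: → [15,18),[14,17),[13,16); WM=12; [7,10) fires=9 [8,11) fires=9 [9,12) fires=5
i=16 t=13 v=1: → [13,16),[12,15),[11,14); WM=12
i=17 t=19 v=1: → [19,22),[18,21),[17,20); WM=12
i=18 t=21 v=3: → [21,24),[20,23),[19,22); WM=12
i=19 t=24 v=1: → [24,27),[23,26),[22,25); WM=21; [10,13) fires=8 [11,14) fires=8 [12,15) fires=8 [13,16) fires=8 [14,17) fires=8 [15,18) fires=8 [17,20) fires=1 [18,21) fires=1
i=20 t=16 v=1: DROP (t<21-1); WM=21
i=21 t=19 v=3: DROP (t<21-1); WM=21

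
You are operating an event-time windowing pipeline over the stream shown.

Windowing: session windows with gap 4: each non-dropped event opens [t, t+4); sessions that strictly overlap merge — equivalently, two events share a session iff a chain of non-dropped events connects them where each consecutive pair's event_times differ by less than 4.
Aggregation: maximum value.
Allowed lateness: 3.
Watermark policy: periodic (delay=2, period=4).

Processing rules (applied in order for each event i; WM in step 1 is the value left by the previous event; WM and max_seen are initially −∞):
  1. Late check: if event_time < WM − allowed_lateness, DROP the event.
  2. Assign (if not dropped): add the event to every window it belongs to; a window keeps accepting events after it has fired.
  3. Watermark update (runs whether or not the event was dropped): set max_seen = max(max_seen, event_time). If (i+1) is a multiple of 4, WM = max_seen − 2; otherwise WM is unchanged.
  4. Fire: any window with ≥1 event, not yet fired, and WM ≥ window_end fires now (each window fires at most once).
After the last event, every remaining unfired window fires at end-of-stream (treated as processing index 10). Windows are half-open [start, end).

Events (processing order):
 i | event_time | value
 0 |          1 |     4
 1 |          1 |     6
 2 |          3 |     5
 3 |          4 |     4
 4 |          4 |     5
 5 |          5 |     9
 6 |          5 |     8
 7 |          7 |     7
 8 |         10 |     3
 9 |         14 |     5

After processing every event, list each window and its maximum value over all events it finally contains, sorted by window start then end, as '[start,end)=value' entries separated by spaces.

[1,14)=9 [14,18)=5

i=0 t=1 v=4: → [1,5); WM=−∞
i=1 t=1 v=6: → [1,5); WM=−∞
i=2 t=3 v=5: → [1,7); WM=−∞
i=3 t=4 v=4: → [1,8); WM=2
i=4 t=4 v=5: → [1,8); WM=2
i=5 t=5 v=9: → [1,9); WM=2
i=6 t=5 v=8: → [1,9); WM=2
i=7 t=7 v=7: → [1,11); WM=5
i=8 t=10 v=3: → [1,14); WM=5
i=9 t=14 v=5: → [14,18); WM=5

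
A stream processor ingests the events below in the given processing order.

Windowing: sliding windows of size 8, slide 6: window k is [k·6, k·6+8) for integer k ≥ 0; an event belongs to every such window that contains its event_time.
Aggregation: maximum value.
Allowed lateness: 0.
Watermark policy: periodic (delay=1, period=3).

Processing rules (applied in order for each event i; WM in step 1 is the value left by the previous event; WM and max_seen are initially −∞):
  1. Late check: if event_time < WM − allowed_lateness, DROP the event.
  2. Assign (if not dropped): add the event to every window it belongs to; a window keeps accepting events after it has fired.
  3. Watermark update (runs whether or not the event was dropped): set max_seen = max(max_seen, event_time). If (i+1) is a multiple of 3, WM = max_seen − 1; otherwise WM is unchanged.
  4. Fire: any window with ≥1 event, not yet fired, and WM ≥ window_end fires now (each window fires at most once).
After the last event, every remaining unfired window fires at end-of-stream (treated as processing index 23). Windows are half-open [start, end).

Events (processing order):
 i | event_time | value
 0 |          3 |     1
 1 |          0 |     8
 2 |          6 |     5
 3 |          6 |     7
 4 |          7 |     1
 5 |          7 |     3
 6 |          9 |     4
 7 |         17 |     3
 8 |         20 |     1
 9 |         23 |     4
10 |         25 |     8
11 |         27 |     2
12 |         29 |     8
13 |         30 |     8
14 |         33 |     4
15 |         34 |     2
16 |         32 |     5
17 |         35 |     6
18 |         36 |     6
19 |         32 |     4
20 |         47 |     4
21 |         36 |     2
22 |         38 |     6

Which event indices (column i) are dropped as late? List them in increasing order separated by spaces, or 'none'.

i=0 t=3 v=1: → [0,8); WM=−∞
i=1 t=0 v=8: → [0,8); WM=−∞
i=2 t=6 v=5: → [6,14),[0,8); WM=5
i=3 t=6 v=7: → [6,14),[0,8); WM=5
i=4 t=7 v=1: → [6,14),[0,8); WM=5
i=5 t=7 v=3: → [6,14),[0,8); WM=6
i=6 t=9 v=4: → [6,14); WM=6
i=7 t=17 v=3: → [12,20); WM=6
i=8 t=20 v=1: → [18,26); WM=19; [0,8) fires=8 [6,14) fires=7
i=9 t=23 v=4: → [18,26); WM=19
i=10 t=25 v=8: → [24,32),[18,26); WM=19
i=11 t=27 v=2: → [24,32); WM=26; [12,20) fires=3 [18,26) fires=8
i=12 t=29 v=8: → [24,32); WM=26
i=13 t=30 v=8: → [30,38),[24,32); WM=26
i=14 t=33 v=4: → [30,38); WM=32; [24,32) fires=8
i=15 t=34 v=2: → [30,38); WM=32
i=16 t=32 v=5: → [30,38); WM=32
i=17 t=35 v=6: → [30,38); WM=34
i=18 t=36 v=6: → [36,44),[30,38); WM=34
i=19 t=32 v=4: DROP (t<34-0); WM=34
i=20 t=47 v=4: → [42,50); WM=46; [30,38) fires=8 [36,44) fires=6
i=21 t=36 v=2: DROP (t<46-0); WM=46
i=22 t=38 v=6: DROP (t<46-0); WM=46

19 21 22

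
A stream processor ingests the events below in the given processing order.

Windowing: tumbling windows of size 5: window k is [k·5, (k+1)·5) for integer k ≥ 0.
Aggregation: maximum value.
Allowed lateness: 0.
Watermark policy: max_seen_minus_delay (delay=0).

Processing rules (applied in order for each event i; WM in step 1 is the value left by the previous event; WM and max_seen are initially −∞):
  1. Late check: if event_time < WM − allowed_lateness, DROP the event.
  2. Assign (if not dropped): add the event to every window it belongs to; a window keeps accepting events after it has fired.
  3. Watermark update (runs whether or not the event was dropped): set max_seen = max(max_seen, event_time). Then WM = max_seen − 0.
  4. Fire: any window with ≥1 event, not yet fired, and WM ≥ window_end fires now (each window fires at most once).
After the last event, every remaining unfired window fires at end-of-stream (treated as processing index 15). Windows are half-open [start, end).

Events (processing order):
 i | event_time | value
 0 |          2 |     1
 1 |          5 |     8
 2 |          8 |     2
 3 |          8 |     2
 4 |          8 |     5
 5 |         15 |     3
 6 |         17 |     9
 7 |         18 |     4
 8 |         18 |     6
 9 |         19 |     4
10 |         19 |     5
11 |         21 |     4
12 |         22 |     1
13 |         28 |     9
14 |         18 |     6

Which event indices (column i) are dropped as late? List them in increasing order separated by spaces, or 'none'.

14

i=0 t=2 v=1: → [0,5); WM=2
i=1 t=5 v=8: → [5,10); WM=5; [0,5) fires=1
i=2 t=8 v=2: → [5,10); WM=8
i=3 t=8 v=2: → [5,10); WM=8
i=4 t=8 v=5: → [5,10); WM=8
i=5 t=15 v=3: → [15,20); WM=15; [5,10) fires=8
i=6 t=17 v=9: → [15,20); WM=17
i=7 t=18 v=4: → [15,20); WM=18
i=8 t=18 v=6: → [15,20); WM=18
i=9 t=19 v=4: → [15,20); WM=19
i=10 t=19 v=5: → [15,20); WM=19
i=11 t=21 v=4: → [20,25); WM=21; [15,20) fires=9
i=12 t=22 v=1: → [20,25); WM=22
i=13 t=28 v=9: → [25,30); WM=28; [20,25) fires=4
i=14 t=18 v=6: DROP (t<28-0); WM=28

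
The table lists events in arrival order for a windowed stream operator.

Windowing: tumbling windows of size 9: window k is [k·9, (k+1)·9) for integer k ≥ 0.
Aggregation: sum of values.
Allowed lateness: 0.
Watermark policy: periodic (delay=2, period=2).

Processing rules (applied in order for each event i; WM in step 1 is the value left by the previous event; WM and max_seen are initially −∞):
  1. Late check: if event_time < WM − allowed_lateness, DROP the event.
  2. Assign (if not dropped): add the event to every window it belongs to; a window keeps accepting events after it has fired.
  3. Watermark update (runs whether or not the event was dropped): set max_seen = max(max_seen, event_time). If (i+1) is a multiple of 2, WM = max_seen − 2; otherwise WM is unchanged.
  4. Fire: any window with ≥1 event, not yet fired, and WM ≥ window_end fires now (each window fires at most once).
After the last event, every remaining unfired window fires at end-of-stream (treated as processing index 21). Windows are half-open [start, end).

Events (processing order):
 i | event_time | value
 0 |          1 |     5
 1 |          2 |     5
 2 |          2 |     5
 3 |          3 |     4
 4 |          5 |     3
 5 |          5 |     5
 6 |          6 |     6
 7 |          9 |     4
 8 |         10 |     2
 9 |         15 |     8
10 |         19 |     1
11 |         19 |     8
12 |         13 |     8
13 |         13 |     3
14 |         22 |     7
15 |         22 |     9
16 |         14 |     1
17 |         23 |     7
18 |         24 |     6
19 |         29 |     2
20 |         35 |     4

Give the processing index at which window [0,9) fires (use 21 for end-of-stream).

i=0 t=1 v=5: → [0,9); WM=−∞
i=1 t=2 v=5: → [0,9); WM=0
i=2 t=2 v=5: → [0,9); WM=0
i=3 t=3 v=4: → [0,9); WM=1
i=4 t=5 v=3: → [0,9); WM=1
i=5 t=5 v=5: → [0,9); WM=3
i=6 t=6 v=6: → [0,9); WM=3
i=7 t=9 v=4: → [9,18); WM=7
i=8 t=10 v=2: → [9,18); WM=7
i=9 t=15 v=8: → [9,18); WM=13; [0,9) fires=33
i=10 t=19 v=1: → [18,27); WM=13
i=11 t=19 v=8: → [18,27); WM=17
i=12 t=13 v=8: DROP (t<17-0); WM=17
i=13 t=13 v=3: DROP (t<17-0); WM=17
i=14 t=22 v=7: → [18,27); WM=17
i=15 t=22 v=9: → [18,27); WM=20; [9,18) fires=14
i=16 t=14 v=1: DROP (t<20-0); WM=20
i=17 t=23 v=7: → [18,27); WM=21
i=18 t=24 v=6: → [18,27); WM=21
i=19 t=29 v=2: → [27,36); WM=27; [18,27) fires=38
i=20 t=35 v=4: → [27,36); WM=27

9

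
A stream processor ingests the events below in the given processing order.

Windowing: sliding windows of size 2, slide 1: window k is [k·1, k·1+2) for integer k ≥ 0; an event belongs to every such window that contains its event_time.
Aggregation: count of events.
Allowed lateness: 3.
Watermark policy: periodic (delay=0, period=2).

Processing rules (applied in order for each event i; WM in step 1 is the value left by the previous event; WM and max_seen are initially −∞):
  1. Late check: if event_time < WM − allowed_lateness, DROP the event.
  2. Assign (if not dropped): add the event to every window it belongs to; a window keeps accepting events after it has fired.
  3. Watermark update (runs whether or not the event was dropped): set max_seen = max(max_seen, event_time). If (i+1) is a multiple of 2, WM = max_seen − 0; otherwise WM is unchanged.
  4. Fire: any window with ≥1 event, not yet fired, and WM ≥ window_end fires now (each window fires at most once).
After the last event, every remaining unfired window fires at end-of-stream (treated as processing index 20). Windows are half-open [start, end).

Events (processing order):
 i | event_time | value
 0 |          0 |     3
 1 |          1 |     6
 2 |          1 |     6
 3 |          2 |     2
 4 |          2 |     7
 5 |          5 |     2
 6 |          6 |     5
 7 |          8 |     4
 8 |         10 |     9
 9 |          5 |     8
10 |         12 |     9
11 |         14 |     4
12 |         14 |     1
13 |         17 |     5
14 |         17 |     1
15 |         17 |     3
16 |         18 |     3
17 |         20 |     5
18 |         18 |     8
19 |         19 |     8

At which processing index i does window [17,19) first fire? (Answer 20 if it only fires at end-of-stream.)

i=0 t=0 v=3: → [0,2); WM=−∞
i=1 t=1 v=6: → [1,3),[0,2); WM=1
i=2 t=1 v=6: → [1,3),[0,2); WM=1
i=3 t=2 v=2: → [2,4),[1,3); WM=2; [0,2) fires=3
i=4 t=2 v=7: → [2,4),[1,3); WM=2
i=5 t=5 v=2: → [5,7),[4,6); WM=5; [1,3) fires=4 [2,4) fires=2
i=6 t=6 v=5: → [6,8),[5,7); WM=5
i=7 t=8 v=4: → [8,10),[7,9); WM=8; [4,6) fires=1 [5,7) fires=2 [6,8) fires=1
i=8 t=10 v=9: → [10,12),[9,11); WM=8
i=9 t=5 v=8: → [5,7),[4,6); WM=10; [7,9) fires=1 [8,10) fires=1
i=10 t=12 v=9: → [12,14),[11,13); WM=10
i=11 t=14 v=4: → [14,16),[13,15); WM=14; [9,11) fires=1 [10,12) fires=1 [11,13) fires=1 [12,14) fires=1
i=12 t=14 v=1: → [14,16),[13,15); WM=14
i=13 t=17 v=5: → [17,19),[16,18); WM=17; [13,15) fires=2 [14,16) fires=2
i=14 t=17 v=1: → [17,19),[16,18); WM=17
i=15 t=17 v=3: → [17,19),[16,18); WM=17
i=16 t=18 v=3: → [18,20),[17,19); WM=17
i=17 t=20 v=5: → [20,22),[19,21); WM=20; [16,18) fires=3 [17,19) fires=4 [18,20) fires=1
i=18 t=18 v=8: → [18,20),[17,19); WM=20
i=19 t=19 v=8: → [19,21),[18,20); WM=20

17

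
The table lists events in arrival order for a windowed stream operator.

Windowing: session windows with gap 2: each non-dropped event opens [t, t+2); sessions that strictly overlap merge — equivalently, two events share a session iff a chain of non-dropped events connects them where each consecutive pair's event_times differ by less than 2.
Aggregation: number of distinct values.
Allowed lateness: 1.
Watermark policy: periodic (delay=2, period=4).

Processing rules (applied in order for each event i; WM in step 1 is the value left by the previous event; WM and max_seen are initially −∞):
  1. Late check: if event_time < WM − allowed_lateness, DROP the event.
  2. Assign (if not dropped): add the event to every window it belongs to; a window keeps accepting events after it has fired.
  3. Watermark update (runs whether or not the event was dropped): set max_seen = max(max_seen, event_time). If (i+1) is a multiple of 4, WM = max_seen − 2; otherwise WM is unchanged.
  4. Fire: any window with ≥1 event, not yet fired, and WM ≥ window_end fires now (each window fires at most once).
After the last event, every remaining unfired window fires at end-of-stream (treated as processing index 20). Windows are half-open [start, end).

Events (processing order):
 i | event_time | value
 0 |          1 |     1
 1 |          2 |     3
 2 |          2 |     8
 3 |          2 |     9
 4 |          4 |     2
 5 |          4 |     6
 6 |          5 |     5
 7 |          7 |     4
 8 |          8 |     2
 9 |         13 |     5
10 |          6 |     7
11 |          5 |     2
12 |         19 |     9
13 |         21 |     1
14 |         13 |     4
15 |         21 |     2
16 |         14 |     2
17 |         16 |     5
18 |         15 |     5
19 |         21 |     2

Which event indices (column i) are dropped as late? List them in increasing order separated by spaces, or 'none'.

i=0 t=1 v=1: → [1,3); WM=−∞
i=1 t=2 v=3: → [1,4); WM=−∞
i=2 t=2 v=8: → [1,4); WM=−∞
i=3 t=2 v=9: → [1,4); WM=0
i=4 t=4 v=2: → [4,6); WM=0
i=5 t=4 v=6: → [4,6); WM=0
i=6 t=5 v=5: → [4,7); WM=0
i=7 t=7 v=4: → [7,9); WM=5
i=8 t=8 v=2: → [7,10); WM=5
i=9 t=13 v=5: → [13,15); WM=5
i=10 t=6 v=7: → [4,10); WM=5
i=11 t=5 v=2: → [4,10); WM=11
i=12 t=19 v=9: → [19,21); WM=11
i=13 t=21 v=1: → [21,23); WM=11
i=14 t=13 v=4: → [13,15); WM=11
i=15 t=21 v=2: → [21,23); WM=19
i=16 t=14 v=2: DROP (t<19-1); WM=19
i=17 t=16 v=5: DROP (t<19-1); WM=19
i=18 t=15 v=5: DROP (t<19-1); WM=19
i=19 t=21 v=2: → [21,23); WM=19

16 17 18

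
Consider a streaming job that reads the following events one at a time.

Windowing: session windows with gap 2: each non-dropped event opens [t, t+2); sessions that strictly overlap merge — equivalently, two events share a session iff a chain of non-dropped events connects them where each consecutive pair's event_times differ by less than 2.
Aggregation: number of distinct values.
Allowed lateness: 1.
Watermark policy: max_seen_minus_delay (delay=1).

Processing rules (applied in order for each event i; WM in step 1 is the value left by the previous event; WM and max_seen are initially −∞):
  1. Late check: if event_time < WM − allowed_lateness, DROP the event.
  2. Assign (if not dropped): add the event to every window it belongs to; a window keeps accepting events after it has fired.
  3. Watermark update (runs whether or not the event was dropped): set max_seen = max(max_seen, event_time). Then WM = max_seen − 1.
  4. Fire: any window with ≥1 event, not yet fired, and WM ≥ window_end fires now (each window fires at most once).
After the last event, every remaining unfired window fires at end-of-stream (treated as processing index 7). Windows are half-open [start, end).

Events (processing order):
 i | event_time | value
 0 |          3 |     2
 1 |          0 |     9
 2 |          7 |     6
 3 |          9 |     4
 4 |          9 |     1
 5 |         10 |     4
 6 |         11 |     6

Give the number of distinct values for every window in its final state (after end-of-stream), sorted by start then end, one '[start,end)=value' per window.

[3,5)=1 [7,9)=1 [9,13)=3

i=0 t=3 v=2: → [3,5); WM=2
i=1 t=0 v=9: DROP (t<2-1); WM=2
i=2 t=7 v=6: → [7,9); WM=6
i=3 t=9 v=4: → [9,11); WM=8
i=4 t=9 v=1: → [9,11); WM=8
i=5 t=10 v=4: → [9,12); WM=9
i=6 t=11 v=6: → [9,13); WM=10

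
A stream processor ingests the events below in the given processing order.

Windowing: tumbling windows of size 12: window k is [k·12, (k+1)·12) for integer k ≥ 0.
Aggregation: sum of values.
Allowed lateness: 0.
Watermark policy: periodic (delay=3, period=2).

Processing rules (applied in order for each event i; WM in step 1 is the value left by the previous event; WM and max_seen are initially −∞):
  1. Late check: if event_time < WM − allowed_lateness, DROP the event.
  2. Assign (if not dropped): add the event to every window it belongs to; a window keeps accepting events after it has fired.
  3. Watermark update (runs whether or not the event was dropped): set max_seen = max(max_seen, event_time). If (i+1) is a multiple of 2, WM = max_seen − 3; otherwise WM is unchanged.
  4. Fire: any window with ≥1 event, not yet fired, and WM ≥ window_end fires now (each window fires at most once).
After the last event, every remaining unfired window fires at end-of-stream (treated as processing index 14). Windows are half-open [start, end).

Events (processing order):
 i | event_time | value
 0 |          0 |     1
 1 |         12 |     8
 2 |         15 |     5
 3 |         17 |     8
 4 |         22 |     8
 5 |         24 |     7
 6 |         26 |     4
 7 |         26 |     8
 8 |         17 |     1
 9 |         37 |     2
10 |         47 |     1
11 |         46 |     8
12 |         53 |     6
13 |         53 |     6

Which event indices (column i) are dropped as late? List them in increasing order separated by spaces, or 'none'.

i=0 t=0 v=1: → [0,12); WM=−∞
i=1 t=12 v=8: → [12,24); WM=9
i=2 t=15 v=5: → [12,24); WM=9
i=3 t=17 v=8: → [12,24); WM=14; [0,12) fires=1
i=4 t=22 v=8: → [12,24); WM=14
i=5 t=24 v=7: → [24,36); WM=21
i=6 t=26 v=4: → [24,36); WM=21
i=7 t=26 v=8: → [24,36); WM=23
i=8 t=17 v=1: DROP (t<23-0); WM=23
i=9 t=37 v=2: → [36,48); WM=34; [12,24) fires=29
i=10 t=47 v=1: → [36,48); WM=34
i=11 t=46 v=8: → [36,48); WM=44; [24,36) fires=19
i=12 t=53 v=6: → [48,60); WM=44
i=13 t=53 v=6: → [48,60); WM=50; [36,48) fires=11

8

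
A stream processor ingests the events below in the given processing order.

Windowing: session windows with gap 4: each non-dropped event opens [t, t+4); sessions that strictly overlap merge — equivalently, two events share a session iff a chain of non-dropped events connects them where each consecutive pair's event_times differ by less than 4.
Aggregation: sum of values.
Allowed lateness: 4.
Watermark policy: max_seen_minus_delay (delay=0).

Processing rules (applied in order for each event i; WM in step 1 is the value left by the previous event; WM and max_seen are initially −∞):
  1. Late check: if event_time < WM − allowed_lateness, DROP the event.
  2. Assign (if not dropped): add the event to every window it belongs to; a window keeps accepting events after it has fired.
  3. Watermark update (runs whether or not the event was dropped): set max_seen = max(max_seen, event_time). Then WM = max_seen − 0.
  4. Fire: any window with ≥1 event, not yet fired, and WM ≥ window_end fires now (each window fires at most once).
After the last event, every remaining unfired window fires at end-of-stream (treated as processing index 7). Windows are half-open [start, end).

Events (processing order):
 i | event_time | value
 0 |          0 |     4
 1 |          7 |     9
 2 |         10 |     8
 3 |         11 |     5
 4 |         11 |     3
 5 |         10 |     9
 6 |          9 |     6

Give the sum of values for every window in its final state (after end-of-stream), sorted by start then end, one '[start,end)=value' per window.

i=0 t=0 v=4: → [0,4); WM=0
i=1 t=7 v=9: → [7,11); WM=7
i=2 t=10 v=8: → [7,14); WM=10
i=3 t=11 v=5: → [7,15); WM=11
i=4 t=11 v=3: → [7,15); WM=11
i=5 t=10 v=9: → [7,15); WM=11
i=6 t=9 v=6: → [7,15); WM=11

[0,4)=4 [7,15)=40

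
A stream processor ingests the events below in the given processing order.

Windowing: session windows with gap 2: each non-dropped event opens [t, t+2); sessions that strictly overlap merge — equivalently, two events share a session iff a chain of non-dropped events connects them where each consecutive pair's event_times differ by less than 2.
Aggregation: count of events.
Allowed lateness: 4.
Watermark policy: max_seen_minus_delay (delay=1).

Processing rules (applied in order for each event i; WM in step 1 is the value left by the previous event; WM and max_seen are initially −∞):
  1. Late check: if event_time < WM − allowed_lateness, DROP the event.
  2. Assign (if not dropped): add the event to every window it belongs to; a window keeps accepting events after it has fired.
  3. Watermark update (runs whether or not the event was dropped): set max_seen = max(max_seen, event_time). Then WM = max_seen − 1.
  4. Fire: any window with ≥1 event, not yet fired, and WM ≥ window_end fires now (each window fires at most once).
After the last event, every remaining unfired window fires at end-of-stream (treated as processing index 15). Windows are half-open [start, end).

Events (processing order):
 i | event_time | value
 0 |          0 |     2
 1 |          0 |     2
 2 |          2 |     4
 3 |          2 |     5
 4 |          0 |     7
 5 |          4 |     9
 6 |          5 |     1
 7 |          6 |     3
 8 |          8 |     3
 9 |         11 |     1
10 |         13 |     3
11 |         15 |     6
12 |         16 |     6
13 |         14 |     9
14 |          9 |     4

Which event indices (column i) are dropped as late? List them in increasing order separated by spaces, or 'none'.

i=0 t=0 v=2: → [0,2); WM=-1
i=1 t=0 v=2: → [0,2); WM=-1
i=2 t=2 v=4: → [2,4); WM=1
i=3 t=2 v=5: → [2,4); WM=1
i=4 t=0 v=7: → [0,2); WM=1
i=5 t=4 v=9: → [4,6); WM=3
i=6 t=5 v=1: → [4,7); WM=4
i=7 t=6 v=3: → [4,8); WM=5
i=8 t=8 v=3: → [8,10); WM=7
i=9 t=11 v=1: → [11,13); WM=10
i=10 t=13 v=3: → [13,15); WM=12
i=11 t=15 v=6: → [15,17); WM=14
i=12 t=16 v=6: → [15,18); WM=15
i=13 t=14 v=9: → [13,18); WM=15
i=14 t=9 v=4: DROP (t<15-4); WM=15

14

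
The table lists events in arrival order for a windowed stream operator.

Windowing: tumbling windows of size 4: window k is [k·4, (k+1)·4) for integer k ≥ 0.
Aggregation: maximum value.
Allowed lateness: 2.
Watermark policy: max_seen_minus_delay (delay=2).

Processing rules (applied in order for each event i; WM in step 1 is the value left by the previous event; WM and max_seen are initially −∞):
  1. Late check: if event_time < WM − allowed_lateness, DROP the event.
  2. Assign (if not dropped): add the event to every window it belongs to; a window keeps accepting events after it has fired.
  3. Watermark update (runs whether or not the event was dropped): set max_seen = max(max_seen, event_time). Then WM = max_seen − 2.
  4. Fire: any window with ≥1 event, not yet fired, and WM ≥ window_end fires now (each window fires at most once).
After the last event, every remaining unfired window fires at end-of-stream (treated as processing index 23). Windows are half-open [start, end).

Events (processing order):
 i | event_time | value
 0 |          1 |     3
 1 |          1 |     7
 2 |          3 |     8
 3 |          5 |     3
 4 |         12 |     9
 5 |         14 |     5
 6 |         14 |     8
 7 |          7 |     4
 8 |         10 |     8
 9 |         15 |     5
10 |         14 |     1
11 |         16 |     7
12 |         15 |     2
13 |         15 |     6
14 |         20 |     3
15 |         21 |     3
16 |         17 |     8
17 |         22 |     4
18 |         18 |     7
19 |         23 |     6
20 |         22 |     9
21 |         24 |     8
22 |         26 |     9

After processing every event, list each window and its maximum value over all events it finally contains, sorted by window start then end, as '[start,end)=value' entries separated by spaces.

[0,4)=8 [4,8)=3 [8,12)=8 [12,16)=9 [16,20)=8 [20,24)=9 [24,28)=9

i=0 t=1 v=3: → [0,4); WM=-1
i=1 t=1 v=7: → [0,4); WM=-1
i=2 t=3 v=8: → [0,4); WM=1
i=3 t=5 v=3: → [4,8); WM=3
i=4 t=12 v=9: → [12,16); WM=10; [0,4) fires=8 [4,8) fires=3
i=5 t=14 v=5: → [12,16); WM=12
i=6 t=14 v=8: → [12,16); WM=12
i=7 t=7 v=4: DROP (t<12-2); WM=12
i=8 t=10 v=8: → [8,12); WM=12; [8,12) fires=8
i=9 t=15 v=5: → [12,16); WM=13
i=10 t=14 v=1: → [12,16); WM=13
i=11 t=16 v=7: → [16,20); WM=14
i=12 t=15 v=2: → [12,16); WM=14
i=13 t=15 v=6: → [12,16); WM=14
i=14 t=20 v=3: → [20,24); WM=18; [12,16) fires=9
i=15 t=21 v=3: → [20,24); WM=19
i=16 t=17 v=8: → [16,20); WM=19
i=17 t=22 v=4: → [20,24); WM=20; [16,20) fires=8
i=18 t=18 v=7: → [16,20); WM=20
i=19 t=23 v=6: → [20,24); WM=21
i=20 t=22 v=9: → [20,24); WM=21
i=21 t=24 v=8: → [24,28); WM=22
i=22 t=26 v=9: → [24,28); WM=24; [20,24) fires=9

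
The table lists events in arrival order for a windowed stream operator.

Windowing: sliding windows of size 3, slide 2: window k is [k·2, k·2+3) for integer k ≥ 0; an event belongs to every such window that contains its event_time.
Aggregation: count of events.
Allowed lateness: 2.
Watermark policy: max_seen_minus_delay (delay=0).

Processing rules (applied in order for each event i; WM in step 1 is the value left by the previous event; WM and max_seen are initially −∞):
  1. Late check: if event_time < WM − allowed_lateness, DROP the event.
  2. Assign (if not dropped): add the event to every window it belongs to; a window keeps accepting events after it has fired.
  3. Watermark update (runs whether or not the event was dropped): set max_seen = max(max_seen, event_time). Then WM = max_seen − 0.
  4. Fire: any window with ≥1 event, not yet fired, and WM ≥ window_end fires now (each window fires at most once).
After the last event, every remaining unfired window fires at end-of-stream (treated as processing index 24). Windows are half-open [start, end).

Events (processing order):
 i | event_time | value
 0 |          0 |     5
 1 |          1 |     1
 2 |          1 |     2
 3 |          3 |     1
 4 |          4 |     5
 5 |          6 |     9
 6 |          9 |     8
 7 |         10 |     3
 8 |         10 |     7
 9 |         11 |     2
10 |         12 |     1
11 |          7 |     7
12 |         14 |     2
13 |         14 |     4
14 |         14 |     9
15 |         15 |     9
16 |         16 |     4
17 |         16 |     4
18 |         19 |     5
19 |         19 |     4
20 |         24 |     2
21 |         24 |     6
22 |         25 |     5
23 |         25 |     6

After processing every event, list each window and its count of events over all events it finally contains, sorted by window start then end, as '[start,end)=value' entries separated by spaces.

i=0 t=0 v=5: → [0,3); WM=0
i=1 t=1 v=1: → [0,3); WM=1
i=2 t=1 v=2: → [0,3); WM=1
i=3 t=3 v=1: → [2,5); WM=3; [0,3) fires=3
i=4 t=4 v=5: → [4,7),[2,5); WM=4
i=5 t=6 v=9: → [6,9),[4,7); WM=6; [2,5) fires=2
i=6 t=9 v=8: → [8,11); WM=9; [4,7) fires=2 [6,9) fires=1
i=7 t=10 v=3: → [10,13),[8,11); WM=10
i=8 t=10 v=7: → [10,13),[8,11); WM=10
i=9 t=11 v=2: → [10,13); WM=11; [8,11) fires=3
i=10 t=12 v=1: → [12,15),[10,13); WM=12
i=11 t=7 v=7: DROP (t<12-2); WM=12
i=12 t=14 v=2: → [14,17),[12,15); WM=14; [10,13) fires=4
i=13 t=14 v=4: → [14,17),[12,15); WM=14
i=14 t=14 v=9: → [14,17),[12,15); WM=14
i=15 t=15 v=9: → [14,17); WM=15; [12,15) fires=4
i=16 t=16 v=4: → [16,19),[14,17); WM=16
i=17 t=16 v=4: → [16,19),[14,17); WM=16
i=18 t=19 v=5: → [18,21); WM=19; [14,17) fires=6 [16,19) fires=2
i=19 t=19 v=4: → [18,21); WM=19
i=20 t=24 v=2: → [24,27),[22,25); WM=24; [18,21) fires=2
i=21 t=24 v=6: → [24,27),[22,25); WM=24
i=22 t=25 v=5: → [24,27); WM=25; [22,25) fires=2
i=23 t=25 v=6: → [24,27); WM=25

[0,3)=3 [2,5)=2 [4,7)=2 [6,9)=1 [8,11)=3 [10,13)=4 [12,15)=4 [14,17)=6 [16,19)=2 [18,21)=2 [22,25)=2 [24,27)=4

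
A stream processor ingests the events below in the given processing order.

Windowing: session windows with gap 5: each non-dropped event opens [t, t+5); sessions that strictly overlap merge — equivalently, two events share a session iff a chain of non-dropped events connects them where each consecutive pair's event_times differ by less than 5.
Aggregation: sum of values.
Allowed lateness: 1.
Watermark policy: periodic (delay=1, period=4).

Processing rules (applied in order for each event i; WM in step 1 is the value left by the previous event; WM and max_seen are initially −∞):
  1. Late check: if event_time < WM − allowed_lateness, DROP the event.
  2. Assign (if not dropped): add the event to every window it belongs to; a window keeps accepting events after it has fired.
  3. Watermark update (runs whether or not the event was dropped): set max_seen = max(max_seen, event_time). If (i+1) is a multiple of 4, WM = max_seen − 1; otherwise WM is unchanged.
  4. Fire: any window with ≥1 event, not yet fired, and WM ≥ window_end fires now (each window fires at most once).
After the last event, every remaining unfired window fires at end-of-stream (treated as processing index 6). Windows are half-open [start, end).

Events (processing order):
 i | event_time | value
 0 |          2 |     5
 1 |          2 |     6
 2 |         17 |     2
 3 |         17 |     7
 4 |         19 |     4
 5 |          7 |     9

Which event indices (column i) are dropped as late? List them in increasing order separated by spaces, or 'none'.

5

i=0 t=2 v=5: → [2,7); WM=−∞
i=1 t=2 v=6: → [2,7); WM=−∞
i=2 t=17 v=2: → [17,22); WM=−∞
i=3 t=17 v=7: → [17,22); WM=16
i=4 t=19 v=4: → [17,24); WM=16
i=5 t=7 v=9: DROP (t<16-1); WM=16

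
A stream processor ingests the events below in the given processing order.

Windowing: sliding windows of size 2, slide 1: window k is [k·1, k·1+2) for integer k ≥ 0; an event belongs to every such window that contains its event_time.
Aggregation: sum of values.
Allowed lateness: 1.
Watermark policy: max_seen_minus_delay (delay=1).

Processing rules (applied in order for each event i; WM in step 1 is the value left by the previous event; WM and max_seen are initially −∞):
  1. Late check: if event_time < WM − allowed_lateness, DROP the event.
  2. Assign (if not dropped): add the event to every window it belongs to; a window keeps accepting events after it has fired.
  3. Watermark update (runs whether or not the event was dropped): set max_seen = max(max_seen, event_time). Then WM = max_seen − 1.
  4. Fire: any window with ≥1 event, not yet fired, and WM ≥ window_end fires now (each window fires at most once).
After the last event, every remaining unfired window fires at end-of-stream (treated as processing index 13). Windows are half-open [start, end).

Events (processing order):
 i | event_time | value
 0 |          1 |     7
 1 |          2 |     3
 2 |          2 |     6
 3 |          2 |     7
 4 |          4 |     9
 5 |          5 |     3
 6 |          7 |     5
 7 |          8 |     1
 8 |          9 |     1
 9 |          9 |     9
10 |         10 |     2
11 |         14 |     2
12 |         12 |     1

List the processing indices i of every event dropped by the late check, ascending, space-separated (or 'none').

i=0 t=1 v=7: → [1,3),[0,2); WM=0
i=1 t=2 v=3: → [2,4),[1,3); WM=1
i=2 t=2 v=6: → [2,4),[1,3); WM=1
i=3 t=2 v=7: → [2,4),[1,3); WM=1
i=4 t=4 v=9: → [4,6),[3,5); WM=3; [0,2) fires=7 [1,3) fires=23
i=5 t=5 v=3: → [5,7),[4,6); WM=4; [2,4) fires=16
i=6 t=7 v=5: → [7,9),[6,8); WM=6; [3,5) fires=9 [4,6) fires=12
i=7 t=8 v=1: → [8,10),[7,9); WM=7; [5,7) fires=3
i=8 t=9 v=1: → [9,11),[8,10); WM=8; [6,8) fires=5
i=9 t=9 v=9: → [9,11),[8,10); WM=8
i=10 t=10 v=2: → [10,12),[9,11); WM=9; [7,9) fires=6
i=11 t=14 v=2: → [14,16),[13,15); WM=13; [8,10) fires=11 [9,11) fires=12 [10,12) fires=2
i=12 t=12 v=1: → [12,14),[11,13); WM=13; [11,13) fires=1

none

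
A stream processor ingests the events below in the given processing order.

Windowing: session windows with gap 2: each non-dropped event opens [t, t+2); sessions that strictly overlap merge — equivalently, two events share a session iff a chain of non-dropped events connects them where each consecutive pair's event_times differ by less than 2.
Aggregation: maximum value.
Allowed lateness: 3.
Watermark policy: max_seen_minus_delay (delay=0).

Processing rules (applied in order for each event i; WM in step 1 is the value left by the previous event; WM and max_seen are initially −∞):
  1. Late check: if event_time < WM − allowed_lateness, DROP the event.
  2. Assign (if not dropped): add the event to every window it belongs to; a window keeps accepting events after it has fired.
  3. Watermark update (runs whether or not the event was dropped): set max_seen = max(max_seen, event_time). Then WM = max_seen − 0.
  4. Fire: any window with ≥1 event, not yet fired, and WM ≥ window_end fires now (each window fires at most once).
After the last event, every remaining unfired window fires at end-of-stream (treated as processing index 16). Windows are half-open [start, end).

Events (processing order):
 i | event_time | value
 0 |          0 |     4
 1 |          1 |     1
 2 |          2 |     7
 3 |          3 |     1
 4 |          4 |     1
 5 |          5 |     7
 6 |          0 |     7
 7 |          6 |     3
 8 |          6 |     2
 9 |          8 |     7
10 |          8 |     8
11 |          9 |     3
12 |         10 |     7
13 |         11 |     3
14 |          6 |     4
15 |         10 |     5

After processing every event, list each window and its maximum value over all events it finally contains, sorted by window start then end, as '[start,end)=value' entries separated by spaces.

i=0 t=0 v=4: → [0,2); WM=0
i=1 t=1 v=1: → [0,3); WM=1
i=2 t=2 v=7: → [0,4); WM=2
i=3 t=3 v=1: → [0,5); WM=3
i=4 t=4 v=1: → [0,6); WM=4
i=5 t=5 v=7: → [0,7); WM=5
i=6 t=0 v=7: DROP (t<5-3); WM=5
i=7 t=6 v=3: → [0,8); WM=6
i=8 t=6 v=2: → [0,8); WM=6
i=9 t=8 v=7: → [8,10); WM=8
i=10 t=8 v=8: → [8,10); WM=8
i=11 t=9 v=3: → [8,11); WM=9
i=12 t=10 v=7: → [8,12); WM=10
i=13 t=11 v=3: → [8,13); WM=11
i=14 t=6 v=4: DROP (t<11-3); WM=11
i=15 t=10 v=5: → [8,13); WM=11

[0,8)=7 [8,13)=8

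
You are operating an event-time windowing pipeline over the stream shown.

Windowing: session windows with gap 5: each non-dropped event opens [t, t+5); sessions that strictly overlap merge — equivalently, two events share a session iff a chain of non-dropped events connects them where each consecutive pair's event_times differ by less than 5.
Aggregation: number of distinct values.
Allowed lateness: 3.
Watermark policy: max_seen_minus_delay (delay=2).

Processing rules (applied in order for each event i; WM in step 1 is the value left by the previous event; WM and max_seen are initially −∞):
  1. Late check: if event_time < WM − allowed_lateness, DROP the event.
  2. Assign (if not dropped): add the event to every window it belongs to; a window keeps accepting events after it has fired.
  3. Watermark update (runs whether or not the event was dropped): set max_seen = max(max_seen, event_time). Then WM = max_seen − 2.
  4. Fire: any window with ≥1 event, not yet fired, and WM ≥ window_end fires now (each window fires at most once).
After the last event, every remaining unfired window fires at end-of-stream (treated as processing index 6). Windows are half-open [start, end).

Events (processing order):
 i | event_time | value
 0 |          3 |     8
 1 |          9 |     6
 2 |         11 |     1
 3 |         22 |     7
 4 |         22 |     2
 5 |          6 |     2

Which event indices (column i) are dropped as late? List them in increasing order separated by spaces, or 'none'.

5

i=0 t=3 v=8: → [3,8); WM=1
i=1 t=9 v=6: → [9,14); WM=7
i=2 t=11 v=1: → [9,16); WM=9
i=3 t=22 v=7: → [22,27); WM=20
i=4 t=22 v=2: → [22,27); WM=20
i=5 t=6 v=2: DROP (t<20-3); WM=20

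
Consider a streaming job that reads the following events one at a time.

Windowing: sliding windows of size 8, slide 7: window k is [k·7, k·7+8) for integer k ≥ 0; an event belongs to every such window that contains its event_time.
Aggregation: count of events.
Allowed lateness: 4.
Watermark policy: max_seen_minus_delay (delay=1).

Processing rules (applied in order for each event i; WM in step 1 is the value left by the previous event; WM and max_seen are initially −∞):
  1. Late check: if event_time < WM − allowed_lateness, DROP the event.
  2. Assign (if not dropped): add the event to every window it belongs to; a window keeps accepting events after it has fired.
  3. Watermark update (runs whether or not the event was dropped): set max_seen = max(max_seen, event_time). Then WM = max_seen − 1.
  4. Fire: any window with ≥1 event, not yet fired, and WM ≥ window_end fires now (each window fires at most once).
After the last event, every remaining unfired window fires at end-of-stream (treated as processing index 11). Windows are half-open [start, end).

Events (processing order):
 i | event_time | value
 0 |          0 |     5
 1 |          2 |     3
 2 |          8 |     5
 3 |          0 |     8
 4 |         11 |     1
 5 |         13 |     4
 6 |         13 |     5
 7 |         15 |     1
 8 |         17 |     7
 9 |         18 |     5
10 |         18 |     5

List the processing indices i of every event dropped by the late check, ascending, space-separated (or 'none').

3

i=0 t=0 v=5: → [0,8); WM=-1
i=1 t=2 v=3: → [0,8); WM=1
i=2 t=8 v=5: → [7,15); WM=7
i=3 t=0 v=8: DROP (t<7-4); WM=7
i=4 t=11 v=1: → [7,15); WM=10; [0,8) fires=2
i=5 t=13 v=4: → [7,15); WM=12
i=6 t=13 v=5: → [7,15); WM=12
i=7 t=15 v=1: → [14,22); WM=14
i=8 t=17 v=7: → [14,22); WM=16; [7,15) fires=4
i=9 t=18 v=5: → [14,22); WM=17
i=10 t=18 v=5: → [14,22); WM=17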